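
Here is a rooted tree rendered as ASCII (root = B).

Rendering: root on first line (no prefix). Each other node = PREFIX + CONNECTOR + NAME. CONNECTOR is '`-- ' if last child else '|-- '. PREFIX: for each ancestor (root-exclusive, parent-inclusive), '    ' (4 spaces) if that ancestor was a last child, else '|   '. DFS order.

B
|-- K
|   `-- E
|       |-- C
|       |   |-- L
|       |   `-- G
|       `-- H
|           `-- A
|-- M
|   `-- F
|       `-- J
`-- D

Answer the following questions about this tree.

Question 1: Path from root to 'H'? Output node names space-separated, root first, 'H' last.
Walk down from root: B -> K -> E -> H

Answer: B K E H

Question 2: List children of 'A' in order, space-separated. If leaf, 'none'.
Answer: none

Derivation:
Node A's children (from adjacency): (leaf)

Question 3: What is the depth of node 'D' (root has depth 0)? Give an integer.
Answer: 1

Derivation:
Path from root to D: B -> D
Depth = number of edges = 1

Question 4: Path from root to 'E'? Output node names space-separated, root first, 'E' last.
Answer: B K E

Derivation:
Walk down from root: B -> K -> E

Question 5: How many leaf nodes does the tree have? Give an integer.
Leaves (nodes with no children): A, D, G, J, L

Answer: 5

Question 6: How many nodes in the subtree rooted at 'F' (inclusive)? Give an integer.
Answer: 2

Derivation:
Subtree rooted at F contains: F, J
Count = 2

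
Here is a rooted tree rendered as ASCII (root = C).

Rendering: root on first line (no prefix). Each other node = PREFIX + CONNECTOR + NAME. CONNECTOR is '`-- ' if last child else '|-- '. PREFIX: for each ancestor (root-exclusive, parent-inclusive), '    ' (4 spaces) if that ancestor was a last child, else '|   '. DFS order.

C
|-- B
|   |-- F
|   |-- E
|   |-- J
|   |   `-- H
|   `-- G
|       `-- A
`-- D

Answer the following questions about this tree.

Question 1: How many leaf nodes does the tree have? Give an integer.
Leaves (nodes with no children): A, D, E, F, H

Answer: 5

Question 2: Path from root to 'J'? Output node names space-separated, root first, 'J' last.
Answer: C B J

Derivation:
Walk down from root: C -> B -> J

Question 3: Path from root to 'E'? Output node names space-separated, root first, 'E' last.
Walk down from root: C -> B -> E

Answer: C B E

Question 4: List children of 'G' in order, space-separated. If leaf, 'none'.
Node G's children (from adjacency): A

Answer: A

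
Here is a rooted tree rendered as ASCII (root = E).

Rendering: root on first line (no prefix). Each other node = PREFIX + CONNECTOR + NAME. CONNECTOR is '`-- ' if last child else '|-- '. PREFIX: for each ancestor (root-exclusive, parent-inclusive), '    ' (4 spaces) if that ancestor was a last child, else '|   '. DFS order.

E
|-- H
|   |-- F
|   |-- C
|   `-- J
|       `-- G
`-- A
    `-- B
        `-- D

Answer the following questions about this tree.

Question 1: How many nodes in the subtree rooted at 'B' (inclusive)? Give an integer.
Answer: 2

Derivation:
Subtree rooted at B contains: B, D
Count = 2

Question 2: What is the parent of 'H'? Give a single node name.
Scan adjacency: H appears as child of E

Answer: E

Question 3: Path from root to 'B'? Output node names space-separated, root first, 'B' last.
Answer: E A B

Derivation:
Walk down from root: E -> A -> B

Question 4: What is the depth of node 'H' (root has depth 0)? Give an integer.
Path from root to H: E -> H
Depth = number of edges = 1

Answer: 1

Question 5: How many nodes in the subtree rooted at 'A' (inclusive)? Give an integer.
Subtree rooted at A contains: A, B, D
Count = 3

Answer: 3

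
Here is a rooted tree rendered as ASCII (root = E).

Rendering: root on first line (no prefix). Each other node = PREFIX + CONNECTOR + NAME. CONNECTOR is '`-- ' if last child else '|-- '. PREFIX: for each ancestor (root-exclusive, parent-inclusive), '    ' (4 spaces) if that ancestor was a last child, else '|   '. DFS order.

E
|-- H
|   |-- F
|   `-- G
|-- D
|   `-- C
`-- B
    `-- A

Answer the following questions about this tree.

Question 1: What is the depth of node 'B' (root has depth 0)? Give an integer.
Path from root to B: E -> B
Depth = number of edges = 1

Answer: 1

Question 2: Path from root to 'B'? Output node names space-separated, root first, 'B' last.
Walk down from root: E -> B

Answer: E B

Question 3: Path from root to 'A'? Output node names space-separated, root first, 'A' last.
Answer: E B A

Derivation:
Walk down from root: E -> B -> A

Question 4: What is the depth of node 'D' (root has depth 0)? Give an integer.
Path from root to D: E -> D
Depth = number of edges = 1

Answer: 1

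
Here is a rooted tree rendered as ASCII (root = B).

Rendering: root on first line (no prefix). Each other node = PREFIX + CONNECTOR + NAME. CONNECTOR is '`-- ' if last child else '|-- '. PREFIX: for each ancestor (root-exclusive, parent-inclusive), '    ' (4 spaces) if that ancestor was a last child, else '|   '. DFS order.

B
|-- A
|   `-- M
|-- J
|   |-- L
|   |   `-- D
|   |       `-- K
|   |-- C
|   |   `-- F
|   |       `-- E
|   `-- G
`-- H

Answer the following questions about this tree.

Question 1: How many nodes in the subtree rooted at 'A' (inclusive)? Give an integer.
Answer: 2

Derivation:
Subtree rooted at A contains: A, M
Count = 2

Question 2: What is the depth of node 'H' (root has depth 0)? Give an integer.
Answer: 1

Derivation:
Path from root to H: B -> H
Depth = number of edges = 1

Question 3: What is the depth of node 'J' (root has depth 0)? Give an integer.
Answer: 1

Derivation:
Path from root to J: B -> J
Depth = number of edges = 1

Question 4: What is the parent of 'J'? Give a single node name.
Answer: B

Derivation:
Scan adjacency: J appears as child of B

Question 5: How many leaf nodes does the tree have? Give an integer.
Leaves (nodes with no children): E, G, H, K, M

Answer: 5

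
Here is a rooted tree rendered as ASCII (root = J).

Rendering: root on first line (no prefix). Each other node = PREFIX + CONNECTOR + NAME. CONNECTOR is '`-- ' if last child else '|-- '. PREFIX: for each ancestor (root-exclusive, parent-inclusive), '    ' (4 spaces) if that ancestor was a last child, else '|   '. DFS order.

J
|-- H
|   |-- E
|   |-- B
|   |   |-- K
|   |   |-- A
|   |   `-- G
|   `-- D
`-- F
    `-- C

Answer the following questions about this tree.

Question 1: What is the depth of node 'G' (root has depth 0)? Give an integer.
Answer: 3

Derivation:
Path from root to G: J -> H -> B -> G
Depth = number of edges = 3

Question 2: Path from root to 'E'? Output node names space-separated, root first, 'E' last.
Answer: J H E

Derivation:
Walk down from root: J -> H -> E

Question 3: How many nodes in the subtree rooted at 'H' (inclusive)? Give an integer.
Answer: 7

Derivation:
Subtree rooted at H contains: A, B, D, E, G, H, K
Count = 7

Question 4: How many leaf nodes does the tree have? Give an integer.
Answer: 6

Derivation:
Leaves (nodes with no children): A, C, D, E, G, K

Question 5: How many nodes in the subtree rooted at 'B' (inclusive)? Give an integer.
Subtree rooted at B contains: A, B, G, K
Count = 4

Answer: 4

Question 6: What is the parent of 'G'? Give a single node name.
Scan adjacency: G appears as child of B

Answer: B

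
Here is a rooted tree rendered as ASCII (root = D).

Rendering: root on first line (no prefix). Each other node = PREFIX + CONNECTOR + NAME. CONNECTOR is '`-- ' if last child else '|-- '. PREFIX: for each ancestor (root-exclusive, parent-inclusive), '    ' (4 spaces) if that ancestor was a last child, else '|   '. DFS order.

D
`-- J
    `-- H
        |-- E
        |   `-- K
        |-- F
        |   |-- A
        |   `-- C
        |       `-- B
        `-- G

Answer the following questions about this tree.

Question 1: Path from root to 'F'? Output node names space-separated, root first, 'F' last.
Walk down from root: D -> J -> H -> F

Answer: D J H F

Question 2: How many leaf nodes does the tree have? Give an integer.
Answer: 4

Derivation:
Leaves (nodes with no children): A, B, G, K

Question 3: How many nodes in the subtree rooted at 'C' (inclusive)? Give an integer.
Answer: 2

Derivation:
Subtree rooted at C contains: B, C
Count = 2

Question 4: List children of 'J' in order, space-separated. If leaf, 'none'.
Node J's children (from adjacency): H

Answer: H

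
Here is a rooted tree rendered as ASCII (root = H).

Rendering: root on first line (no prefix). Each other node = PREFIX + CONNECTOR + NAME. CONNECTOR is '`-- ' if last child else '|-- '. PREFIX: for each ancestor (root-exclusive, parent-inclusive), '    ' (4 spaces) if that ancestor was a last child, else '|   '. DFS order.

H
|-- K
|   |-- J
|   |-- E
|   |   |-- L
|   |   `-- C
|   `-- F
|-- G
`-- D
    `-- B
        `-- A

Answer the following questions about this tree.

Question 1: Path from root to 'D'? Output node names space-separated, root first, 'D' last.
Answer: H D

Derivation:
Walk down from root: H -> D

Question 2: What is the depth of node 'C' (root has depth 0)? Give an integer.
Path from root to C: H -> K -> E -> C
Depth = number of edges = 3

Answer: 3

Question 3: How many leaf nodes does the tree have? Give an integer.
Leaves (nodes with no children): A, C, F, G, J, L

Answer: 6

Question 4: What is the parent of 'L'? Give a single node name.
Answer: E

Derivation:
Scan adjacency: L appears as child of E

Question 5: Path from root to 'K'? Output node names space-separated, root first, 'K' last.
Answer: H K

Derivation:
Walk down from root: H -> K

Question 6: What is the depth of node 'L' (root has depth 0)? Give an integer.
Answer: 3

Derivation:
Path from root to L: H -> K -> E -> L
Depth = number of edges = 3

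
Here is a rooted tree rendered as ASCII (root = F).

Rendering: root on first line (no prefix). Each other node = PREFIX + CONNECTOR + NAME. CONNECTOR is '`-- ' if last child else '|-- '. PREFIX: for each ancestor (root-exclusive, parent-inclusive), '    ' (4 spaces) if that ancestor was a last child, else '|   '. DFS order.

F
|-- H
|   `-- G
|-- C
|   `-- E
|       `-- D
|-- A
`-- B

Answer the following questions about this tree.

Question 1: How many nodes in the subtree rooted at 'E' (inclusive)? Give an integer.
Subtree rooted at E contains: D, E
Count = 2

Answer: 2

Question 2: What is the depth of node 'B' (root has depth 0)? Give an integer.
Answer: 1

Derivation:
Path from root to B: F -> B
Depth = number of edges = 1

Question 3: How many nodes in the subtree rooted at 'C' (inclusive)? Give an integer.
Subtree rooted at C contains: C, D, E
Count = 3

Answer: 3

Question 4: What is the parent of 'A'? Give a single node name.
Answer: F

Derivation:
Scan adjacency: A appears as child of F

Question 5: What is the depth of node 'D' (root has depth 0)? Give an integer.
Path from root to D: F -> C -> E -> D
Depth = number of edges = 3

Answer: 3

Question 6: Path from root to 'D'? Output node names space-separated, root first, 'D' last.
Walk down from root: F -> C -> E -> D

Answer: F C E D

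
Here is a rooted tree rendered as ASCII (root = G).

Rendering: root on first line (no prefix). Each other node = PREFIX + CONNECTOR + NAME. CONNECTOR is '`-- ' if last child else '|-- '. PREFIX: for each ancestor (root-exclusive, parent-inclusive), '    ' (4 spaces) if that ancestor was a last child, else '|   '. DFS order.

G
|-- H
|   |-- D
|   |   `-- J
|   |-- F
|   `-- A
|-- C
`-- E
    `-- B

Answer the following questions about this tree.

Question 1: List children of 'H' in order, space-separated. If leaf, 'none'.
Node H's children (from adjacency): D, F, A

Answer: D F A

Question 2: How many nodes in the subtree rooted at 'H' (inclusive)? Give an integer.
Answer: 5

Derivation:
Subtree rooted at H contains: A, D, F, H, J
Count = 5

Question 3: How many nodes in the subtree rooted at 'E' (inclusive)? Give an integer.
Answer: 2

Derivation:
Subtree rooted at E contains: B, E
Count = 2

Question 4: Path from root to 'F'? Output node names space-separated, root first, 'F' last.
Answer: G H F

Derivation:
Walk down from root: G -> H -> F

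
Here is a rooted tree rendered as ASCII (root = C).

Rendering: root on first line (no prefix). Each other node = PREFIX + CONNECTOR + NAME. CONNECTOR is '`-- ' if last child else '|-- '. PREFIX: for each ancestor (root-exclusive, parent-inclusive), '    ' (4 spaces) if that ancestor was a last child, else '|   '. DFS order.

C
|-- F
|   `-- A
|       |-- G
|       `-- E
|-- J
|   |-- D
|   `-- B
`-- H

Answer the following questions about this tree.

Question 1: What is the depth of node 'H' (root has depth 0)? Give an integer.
Path from root to H: C -> H
Depth = number of edges = 1

Answer: 1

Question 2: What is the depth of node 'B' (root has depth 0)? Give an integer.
Path from root to B: C -> J -> B
Depth = number of edges = 2

Answer: 2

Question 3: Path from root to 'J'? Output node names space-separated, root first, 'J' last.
Walk down from root: C -> J

Answer: C J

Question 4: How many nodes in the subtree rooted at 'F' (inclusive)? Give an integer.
Answer: 4

Derivation:
Subtree rooted at F contains: A, E, F, G
Count = 4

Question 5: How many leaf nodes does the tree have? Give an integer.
Answer: 5

Derivation:
Leaves (nodes with no children): B, D, E, G, H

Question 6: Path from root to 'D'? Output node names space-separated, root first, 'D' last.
Answer: C J D

Derivation:
Walk down from root: C -> J -> D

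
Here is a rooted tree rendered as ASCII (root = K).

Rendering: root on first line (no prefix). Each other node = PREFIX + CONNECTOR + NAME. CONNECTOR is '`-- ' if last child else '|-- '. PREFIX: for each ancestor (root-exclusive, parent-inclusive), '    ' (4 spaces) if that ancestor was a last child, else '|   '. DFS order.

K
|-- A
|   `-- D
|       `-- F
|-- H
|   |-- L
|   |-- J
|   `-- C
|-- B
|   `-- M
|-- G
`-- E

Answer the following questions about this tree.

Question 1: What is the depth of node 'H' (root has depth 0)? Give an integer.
Path from root to H: K -> H
Depth = number of edges = 1

Answer: 1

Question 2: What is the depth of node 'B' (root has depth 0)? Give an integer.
Path from root to B: K -> B
Depth = number of edges = 1

Answer: 1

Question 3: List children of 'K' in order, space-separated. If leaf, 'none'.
Answer: A H B G E

Derivation:
Node K's children (from adjacency): A, H, B, G, E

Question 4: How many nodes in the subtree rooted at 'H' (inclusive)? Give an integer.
Subtree rooted at H contains: C, H, J, L
Count = 4

Answer: 4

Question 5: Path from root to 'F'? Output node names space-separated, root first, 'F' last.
Answer: K A D F

Derivation:
Walk down from root: K -> A -> D -> F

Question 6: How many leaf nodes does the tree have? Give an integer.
Answer: 7

Derivation:
Leaves (nodes with no children): C, E, F, G, J, L, M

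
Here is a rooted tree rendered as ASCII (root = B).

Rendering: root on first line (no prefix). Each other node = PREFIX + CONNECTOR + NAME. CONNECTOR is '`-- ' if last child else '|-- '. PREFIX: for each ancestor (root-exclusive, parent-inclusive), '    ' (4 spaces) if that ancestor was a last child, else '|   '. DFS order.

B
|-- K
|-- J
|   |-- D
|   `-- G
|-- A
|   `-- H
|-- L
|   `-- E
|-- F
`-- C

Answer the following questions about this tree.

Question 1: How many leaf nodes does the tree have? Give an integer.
Answer: 7

Derivation:
Leaves (nodes with no children): C, D, E, F, G, H, K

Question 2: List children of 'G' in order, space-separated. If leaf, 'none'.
Node G's children (from adjacency): (leaf)

Answer: none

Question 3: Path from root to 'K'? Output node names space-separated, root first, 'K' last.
Walk down from root: B -> K

Answer: B K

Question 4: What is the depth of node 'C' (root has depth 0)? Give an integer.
Answer: 1

Derivation:
Path from root to C: B -> C
Depth = number of edges = 1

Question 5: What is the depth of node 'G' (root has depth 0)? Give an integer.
Path from root to G: B -> J -> G
Depth = number of edges = 2

Answer: 2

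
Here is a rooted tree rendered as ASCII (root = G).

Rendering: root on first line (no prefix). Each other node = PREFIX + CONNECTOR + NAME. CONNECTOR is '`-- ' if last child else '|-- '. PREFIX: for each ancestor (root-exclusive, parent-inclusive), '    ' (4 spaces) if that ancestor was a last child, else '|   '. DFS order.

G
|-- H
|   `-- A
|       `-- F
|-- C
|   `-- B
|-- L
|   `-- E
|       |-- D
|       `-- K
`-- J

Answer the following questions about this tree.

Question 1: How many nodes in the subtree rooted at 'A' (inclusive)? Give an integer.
Answer: 2

Derivation:
Subtree rooted at A contains: A, F
Count = 2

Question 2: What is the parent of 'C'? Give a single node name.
Scan adjacency: C appears as child of G

Answer: G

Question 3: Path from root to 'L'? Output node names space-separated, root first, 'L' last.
Answer: G L

Derivation:
Walk down from root: G -> L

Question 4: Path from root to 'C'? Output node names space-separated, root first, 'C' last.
Walk down from root: G -> C

Answer: G C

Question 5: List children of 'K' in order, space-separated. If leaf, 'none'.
Answer: none

Derivation:
Node K's children (from adjacency): (leaf)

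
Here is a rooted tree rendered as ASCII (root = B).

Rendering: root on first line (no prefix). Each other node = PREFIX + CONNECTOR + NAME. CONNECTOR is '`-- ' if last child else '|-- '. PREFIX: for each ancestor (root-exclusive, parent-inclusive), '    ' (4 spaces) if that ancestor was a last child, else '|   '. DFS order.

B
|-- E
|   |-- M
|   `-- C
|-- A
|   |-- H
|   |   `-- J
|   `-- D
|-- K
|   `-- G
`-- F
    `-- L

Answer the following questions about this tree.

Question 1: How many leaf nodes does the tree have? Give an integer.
Leaves (nodes with no children): C, D, G, J, L, M

Answer: 6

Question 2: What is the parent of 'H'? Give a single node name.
Scan adjacency: H appears as child of A

Answer: A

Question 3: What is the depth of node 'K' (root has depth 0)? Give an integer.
Answer: 1

Derivation:
Path from root to K: B -> K
Depth = number of edges = 1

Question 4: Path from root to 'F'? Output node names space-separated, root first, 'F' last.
Walk down from root: B -> F

Answer: B F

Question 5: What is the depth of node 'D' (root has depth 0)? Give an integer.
Path from root to D: B -> A -> D
Depth = number of edges = 2

Answer: 2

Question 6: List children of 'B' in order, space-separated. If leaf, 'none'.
Answer: E A K F

Derivation:
Node B's children (from adjacency): E, A, K, F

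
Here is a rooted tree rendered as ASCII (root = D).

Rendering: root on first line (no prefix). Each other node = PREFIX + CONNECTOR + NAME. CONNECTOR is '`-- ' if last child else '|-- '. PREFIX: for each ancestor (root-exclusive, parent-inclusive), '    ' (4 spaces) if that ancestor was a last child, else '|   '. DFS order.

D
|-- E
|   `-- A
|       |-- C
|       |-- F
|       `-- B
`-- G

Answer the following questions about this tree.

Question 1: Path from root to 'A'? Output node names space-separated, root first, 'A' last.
Answer: D E A

Derivation:
Walk down from root: D -> E -> A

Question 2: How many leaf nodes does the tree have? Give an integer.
Leaves (nodes with no children): B, C, F, G

Answer: 4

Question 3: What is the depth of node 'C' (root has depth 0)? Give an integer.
Answer: 3

Derivation:
Path from root to C: D -> E -> A -> C
Depth = number of edges = 3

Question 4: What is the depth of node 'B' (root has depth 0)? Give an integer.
Answer: 3

Derivation:
Path from root to B: D -> E -> A -> B
Depth = number of edges = 3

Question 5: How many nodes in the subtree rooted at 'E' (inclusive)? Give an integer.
Subtree rooted at E contains: A, B, C, E, F
Count = 5

Answer: 5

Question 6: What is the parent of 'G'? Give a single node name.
Scan adjacency: G appears as child of D

Answer: D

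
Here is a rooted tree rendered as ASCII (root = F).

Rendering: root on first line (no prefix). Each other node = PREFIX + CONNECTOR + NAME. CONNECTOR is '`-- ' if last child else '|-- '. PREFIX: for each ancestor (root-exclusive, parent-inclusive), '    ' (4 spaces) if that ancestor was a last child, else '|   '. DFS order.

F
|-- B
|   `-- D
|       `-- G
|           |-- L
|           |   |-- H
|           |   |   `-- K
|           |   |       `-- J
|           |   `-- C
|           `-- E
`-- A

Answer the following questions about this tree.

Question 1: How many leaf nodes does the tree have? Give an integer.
Answer: 4

Derivation:
Leaves (nodes with no children): A, C, E, J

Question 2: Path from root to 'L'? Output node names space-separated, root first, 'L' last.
Answer: F B D G L

Derivation:
Walk down from root: F -> B -> D -> G -> L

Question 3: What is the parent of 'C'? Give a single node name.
Scan adjacency: C appears as child of L

Answer: L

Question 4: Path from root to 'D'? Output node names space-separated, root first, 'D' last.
Walk down from root: F -> B -> D

Answer: F B D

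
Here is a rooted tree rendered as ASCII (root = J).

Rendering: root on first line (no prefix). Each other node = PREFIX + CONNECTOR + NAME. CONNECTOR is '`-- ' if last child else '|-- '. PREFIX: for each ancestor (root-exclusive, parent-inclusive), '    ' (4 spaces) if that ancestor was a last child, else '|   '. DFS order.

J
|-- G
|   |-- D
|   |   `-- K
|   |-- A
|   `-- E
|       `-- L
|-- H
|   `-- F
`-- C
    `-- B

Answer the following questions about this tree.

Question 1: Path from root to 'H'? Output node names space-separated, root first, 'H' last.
Answer: J H

Derivation:
Walk down from root: J -> H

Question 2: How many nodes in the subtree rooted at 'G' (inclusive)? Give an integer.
Answer: 6

Derivation:
Subtree rooted at G contains: A, D, E, G, K, L
Count = 6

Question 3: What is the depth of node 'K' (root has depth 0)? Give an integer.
Path from root to K: J -> G -> D -> K
Depth = number of edges = 3

Answer: 3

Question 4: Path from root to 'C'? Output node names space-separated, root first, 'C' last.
Walk down from root: J -> C

Answer: J C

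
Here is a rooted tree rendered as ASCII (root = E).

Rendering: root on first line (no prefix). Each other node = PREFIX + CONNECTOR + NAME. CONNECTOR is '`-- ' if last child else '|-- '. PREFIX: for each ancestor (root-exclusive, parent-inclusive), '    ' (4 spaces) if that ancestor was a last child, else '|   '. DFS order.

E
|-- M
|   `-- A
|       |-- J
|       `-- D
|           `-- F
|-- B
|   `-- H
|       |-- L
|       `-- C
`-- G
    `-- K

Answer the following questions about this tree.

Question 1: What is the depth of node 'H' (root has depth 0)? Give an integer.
Path from root to H: E -> B -> H
Depth = number of edges = 2

Answer: 2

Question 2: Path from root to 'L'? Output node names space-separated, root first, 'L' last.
Walk down from root: E -> B -> H -> L

Answer: E B H L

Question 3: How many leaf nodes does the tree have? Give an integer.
Leaves (nodes with no children): C, F, J, K, L

Answer: 5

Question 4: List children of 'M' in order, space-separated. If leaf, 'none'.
Answer: A

Derivation:
Node M's children (from adjacency): A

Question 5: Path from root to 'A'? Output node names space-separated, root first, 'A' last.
Answer: E M A

Derivation:
Walk down from root: E -> M -> A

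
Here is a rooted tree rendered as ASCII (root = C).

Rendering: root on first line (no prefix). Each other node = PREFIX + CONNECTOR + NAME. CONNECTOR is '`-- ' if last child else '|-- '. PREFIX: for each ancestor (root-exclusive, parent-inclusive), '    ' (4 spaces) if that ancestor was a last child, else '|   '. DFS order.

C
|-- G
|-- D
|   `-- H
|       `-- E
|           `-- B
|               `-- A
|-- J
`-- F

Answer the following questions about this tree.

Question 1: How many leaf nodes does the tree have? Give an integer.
Answer: 4

Derivation:
Leaves (nodes with no children): A, F, G, J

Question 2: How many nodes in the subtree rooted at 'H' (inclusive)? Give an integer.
Answer: 4

Derivation:
Subtree rooted at H contains: A, B, E, H
Count = 4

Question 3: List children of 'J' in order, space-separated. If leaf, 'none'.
Node J's children (from adjacency): (leaf)

Answer: none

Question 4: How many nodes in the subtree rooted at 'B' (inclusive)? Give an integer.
Subtree rooted at B contains: A, B
Count = 2

Answer: 2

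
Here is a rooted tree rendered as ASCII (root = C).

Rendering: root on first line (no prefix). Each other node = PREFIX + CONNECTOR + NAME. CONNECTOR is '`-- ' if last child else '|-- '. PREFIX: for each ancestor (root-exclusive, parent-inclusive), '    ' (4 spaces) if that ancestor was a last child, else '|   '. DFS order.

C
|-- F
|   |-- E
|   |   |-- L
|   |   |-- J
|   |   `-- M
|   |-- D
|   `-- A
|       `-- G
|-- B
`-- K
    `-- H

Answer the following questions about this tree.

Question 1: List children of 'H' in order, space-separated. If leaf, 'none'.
Node H's children (from adjacency): (leaf)

Answer: none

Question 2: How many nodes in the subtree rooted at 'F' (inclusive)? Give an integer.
Answer: 8

Derivation:
Subtree rooted at F contains: A, D, E, F, G, J, L, M
Count = 8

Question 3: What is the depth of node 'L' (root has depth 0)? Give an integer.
Answer: 3

Derivation:
Path from root to L: C -> F -> E -> L
Depth = number of edges = 3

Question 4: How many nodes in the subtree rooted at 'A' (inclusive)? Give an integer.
Subtree rooted at A contains: A, G
Count = 2

Answer: 2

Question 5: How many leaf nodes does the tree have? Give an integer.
Answer: 7

Derivation:
Leaves (nodes with no children): B, D, G, H, J, L, M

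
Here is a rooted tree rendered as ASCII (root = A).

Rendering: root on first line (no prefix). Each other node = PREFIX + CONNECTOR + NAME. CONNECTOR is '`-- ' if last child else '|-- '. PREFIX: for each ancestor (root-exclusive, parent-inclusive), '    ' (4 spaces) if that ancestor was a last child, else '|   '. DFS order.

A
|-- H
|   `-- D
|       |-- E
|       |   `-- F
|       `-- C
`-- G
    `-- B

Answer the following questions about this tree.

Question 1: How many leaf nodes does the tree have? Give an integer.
Leaves (nodes with no children): B, C, F

Answer: 3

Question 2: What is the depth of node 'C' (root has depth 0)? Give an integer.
Path from root to C: A -> H -> D -> C
Depth = number of edges = 3

Answer: 3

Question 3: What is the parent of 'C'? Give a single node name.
Answer: D

Derivation:
Scan adjacency: C appears as child of D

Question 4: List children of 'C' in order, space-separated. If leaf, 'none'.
Node C's children (from adjacency): (leaf)

Answer: none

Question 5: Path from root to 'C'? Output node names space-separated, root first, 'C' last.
Answer: A H D C

Derivation:
Walk down from root: A -> H -> D -> C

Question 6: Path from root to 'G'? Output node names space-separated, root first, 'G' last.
Answer: A G

Derivation:
Walk down from root: A -> G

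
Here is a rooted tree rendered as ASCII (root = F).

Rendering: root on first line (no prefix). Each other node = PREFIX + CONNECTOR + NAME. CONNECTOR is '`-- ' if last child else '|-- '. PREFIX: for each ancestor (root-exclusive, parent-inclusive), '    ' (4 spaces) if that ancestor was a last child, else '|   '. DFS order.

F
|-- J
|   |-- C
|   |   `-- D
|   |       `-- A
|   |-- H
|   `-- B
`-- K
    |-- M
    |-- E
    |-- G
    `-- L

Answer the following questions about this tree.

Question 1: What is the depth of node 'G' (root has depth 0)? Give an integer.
Path from root to G: F -> K -> G
Depth = number of edges = 2

Answer: 2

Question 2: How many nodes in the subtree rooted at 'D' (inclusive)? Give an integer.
Answer: 2

Derivation:
Subtree rooted at D contains: A, D
Count = 2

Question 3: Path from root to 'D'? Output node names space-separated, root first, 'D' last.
Answer: F J C D

Derivation:
Walk down from root: F -> J -> C -> D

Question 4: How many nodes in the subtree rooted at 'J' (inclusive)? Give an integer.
Answer: 6

Derivation:
Subtree rooted at J contains: A, B, C, D, H, J
Count = 6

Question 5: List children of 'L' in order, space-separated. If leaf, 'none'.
Answer: none

Derivation:
Node L's children (from adjacency): (leaf)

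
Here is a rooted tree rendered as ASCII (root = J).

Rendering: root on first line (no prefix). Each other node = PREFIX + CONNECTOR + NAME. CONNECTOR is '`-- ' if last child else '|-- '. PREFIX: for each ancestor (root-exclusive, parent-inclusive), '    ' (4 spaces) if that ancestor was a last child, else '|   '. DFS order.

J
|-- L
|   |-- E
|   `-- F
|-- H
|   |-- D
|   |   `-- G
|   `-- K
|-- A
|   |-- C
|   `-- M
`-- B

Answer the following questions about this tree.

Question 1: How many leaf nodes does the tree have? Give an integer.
Answer: 7

Derivation:
Leaves (nodes with no children): B, C, E, F, G, K, M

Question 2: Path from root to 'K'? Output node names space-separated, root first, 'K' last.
Answer: J H K

Derivation:
Walk down from root: J -> H -> K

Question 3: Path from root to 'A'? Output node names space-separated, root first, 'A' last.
Answer: J A

Derivation:
Walk down from root: J -> A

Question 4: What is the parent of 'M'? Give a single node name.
Answer: A

Derivation:
Scan adjacency: M appears as child of A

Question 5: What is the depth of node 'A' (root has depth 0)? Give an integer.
Answer: 1

Derivation:
Path from root to A: J -> A
Depth = number of edges = 1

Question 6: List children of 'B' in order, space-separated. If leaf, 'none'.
Answer: none

Derivation:
Node B's children (from adjacency): (leaf)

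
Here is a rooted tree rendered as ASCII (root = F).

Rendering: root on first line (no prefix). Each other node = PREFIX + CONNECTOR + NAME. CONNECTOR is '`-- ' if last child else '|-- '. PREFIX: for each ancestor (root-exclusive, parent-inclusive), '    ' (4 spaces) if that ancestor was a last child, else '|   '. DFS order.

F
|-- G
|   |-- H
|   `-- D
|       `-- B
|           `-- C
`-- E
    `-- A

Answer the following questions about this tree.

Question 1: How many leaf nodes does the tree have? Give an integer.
Leaves (nodes with no children): A, C, H

Answer: 3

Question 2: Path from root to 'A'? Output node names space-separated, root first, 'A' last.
Walk down from root: F -> E -> A

Answer: F E A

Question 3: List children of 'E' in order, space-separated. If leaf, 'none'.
Node E's children (from adjacency): A

Answer: A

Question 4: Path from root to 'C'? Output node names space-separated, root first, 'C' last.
Answer: F G D B C

Derivation:
Walk down from root: F -> G -> D -> B -> C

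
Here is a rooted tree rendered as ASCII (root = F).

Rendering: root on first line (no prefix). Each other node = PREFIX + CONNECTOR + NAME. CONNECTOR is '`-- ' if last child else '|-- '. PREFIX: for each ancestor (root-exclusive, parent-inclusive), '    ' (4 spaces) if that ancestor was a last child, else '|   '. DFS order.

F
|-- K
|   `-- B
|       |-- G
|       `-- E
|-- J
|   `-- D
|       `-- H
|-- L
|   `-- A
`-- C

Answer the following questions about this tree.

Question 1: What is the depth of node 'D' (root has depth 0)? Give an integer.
Path from root to D: F -> J -> D
Depth = number of edges = 2

Answer: 2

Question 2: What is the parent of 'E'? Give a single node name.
Answer: B

Derivation:
Scan adjacency: E appears as child of B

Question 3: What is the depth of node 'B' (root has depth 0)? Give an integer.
Answer: 2

Derivation:
Path from root to B: F -> K -> B
Depth = number of edges = 2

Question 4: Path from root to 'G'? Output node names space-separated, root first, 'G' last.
Walk down from root: F -> K -> B -> G

Answer: F K B G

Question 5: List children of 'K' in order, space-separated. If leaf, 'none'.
Node K's children (from adjacency): B

Answer: B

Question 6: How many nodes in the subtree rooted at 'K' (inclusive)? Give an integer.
Subtree rooted at K contains: B, E, G, K
Count = 4

Answer: 4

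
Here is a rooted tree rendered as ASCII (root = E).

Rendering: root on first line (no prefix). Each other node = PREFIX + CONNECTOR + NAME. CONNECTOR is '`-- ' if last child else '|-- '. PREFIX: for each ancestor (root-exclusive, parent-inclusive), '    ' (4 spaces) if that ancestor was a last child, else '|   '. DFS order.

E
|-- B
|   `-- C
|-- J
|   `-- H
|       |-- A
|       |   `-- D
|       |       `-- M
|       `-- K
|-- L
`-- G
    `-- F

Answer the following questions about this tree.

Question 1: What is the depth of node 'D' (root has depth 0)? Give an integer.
Path from root to D: E -> J -> H -> A -> D
Depth = number of edges = 4

Answer: 4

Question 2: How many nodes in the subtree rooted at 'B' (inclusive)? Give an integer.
Answer: 2

Derivation:
Subtree rooted at B contains: B, C
Count = 2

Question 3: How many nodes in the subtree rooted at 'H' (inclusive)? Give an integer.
Answer: 5

Derivation:
Subtree rooted at H contains: A, D, H, K, M
Count = 5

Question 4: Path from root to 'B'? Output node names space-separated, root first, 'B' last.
Answer: E B

Derivation:
Walk down from root: E -> B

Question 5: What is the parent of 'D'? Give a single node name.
Scan adjacency: D appears as child of A

Answer: A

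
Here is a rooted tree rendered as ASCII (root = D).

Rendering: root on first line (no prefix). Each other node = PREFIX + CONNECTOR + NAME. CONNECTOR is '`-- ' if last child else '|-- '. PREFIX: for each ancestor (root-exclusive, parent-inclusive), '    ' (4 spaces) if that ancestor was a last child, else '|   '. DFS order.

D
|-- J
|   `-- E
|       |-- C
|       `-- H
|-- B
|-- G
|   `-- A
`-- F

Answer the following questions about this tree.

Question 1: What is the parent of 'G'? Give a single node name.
Scan adjacency: G appears as child of D

Answer: D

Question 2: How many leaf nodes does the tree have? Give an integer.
Leaves (nodes with no children): A, B, C, F, H

Answer: 5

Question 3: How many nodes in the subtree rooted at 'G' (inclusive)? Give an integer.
Subtree rooted at G contains: A, G
Count = 2

Answer: 2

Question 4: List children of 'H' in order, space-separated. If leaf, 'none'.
Node H's children (from adjacency): (leaf)

Answer: none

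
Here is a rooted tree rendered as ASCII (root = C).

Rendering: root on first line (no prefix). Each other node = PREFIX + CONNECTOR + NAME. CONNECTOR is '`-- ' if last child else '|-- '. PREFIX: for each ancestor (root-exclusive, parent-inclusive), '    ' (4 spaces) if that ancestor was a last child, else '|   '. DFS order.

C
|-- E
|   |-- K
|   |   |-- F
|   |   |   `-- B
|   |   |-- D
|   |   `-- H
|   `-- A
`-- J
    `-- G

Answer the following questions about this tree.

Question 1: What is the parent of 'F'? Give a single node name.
Scan adjacency: F appears as child of K

Answer: K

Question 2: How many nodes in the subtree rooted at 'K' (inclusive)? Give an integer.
Subtree rooted at K contains: B, D, F, H, K
Count = 5

Answer: 5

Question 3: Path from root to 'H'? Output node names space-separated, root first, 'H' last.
Answer: C E K H

Derivation:
Walk down from root: C -> E -> K -> H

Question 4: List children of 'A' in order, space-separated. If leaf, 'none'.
Node A's children (from adjacency): (leaf)

Answer: none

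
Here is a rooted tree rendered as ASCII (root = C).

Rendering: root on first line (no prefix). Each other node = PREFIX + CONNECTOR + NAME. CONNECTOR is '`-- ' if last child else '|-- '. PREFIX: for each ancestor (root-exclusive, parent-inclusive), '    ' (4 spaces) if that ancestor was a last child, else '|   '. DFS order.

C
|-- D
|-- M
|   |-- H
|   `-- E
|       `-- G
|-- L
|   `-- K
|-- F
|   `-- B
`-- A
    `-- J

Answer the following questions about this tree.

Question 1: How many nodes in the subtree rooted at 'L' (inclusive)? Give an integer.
Subtree rooted at L contains: K, L
Count = 2

Answer: 2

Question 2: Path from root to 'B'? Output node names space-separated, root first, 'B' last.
Answer: C F B

Derivation:
Walk down from root: C -> F -> B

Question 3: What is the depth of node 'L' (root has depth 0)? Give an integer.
Answer: 1

Derivation:
Path from root to L: C -> L
Depth = number of edges = 1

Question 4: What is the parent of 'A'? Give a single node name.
Answer: C

Derivation:
Scan adjacency: A appears as child of C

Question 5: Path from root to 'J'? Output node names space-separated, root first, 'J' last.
Walk down from root: C -> A -> J

Answer: C A J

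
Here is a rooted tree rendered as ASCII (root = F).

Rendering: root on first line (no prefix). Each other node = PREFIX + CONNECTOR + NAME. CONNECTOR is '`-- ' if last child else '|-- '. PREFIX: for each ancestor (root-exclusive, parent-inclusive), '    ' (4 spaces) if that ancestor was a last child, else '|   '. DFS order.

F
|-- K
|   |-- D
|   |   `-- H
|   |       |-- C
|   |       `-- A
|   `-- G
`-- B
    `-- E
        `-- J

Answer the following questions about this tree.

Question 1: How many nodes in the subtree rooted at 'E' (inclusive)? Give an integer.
Subtree rooted at E contains: E, J
Count = 2

Answer: 2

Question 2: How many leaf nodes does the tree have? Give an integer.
Answer: 4

Derivation:
Leaves (nodes with no children): A, C, G, J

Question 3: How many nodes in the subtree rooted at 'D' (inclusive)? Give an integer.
Answer: 4

Derivation:
Subtree rooted at D contains: A, C, D, H
Count = 4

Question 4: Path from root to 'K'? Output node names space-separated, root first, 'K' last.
Walk down from root: F -> K

Answer: F K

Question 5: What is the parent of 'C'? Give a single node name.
Scan adjacency: C appears as child of H

Answer: H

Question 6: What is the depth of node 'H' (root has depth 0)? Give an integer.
Path from root to H: F -> K -> D -> H
Depth = number of edges = 3

Answer: 3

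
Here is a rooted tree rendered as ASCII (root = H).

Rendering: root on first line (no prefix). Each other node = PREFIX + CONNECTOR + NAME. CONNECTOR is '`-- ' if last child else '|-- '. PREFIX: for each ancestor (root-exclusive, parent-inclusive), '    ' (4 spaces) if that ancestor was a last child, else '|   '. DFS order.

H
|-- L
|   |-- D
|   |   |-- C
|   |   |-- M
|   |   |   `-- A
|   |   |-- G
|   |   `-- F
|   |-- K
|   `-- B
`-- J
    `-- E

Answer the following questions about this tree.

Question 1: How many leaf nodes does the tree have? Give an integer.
Answer: 7

Derivation:
Leaves (nodes with no children): A, B, C, E, F, G, K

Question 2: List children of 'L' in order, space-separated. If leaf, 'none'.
Node L's children (from adjacency): D, K, B

Answer: D K B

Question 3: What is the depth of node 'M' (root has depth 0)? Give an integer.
Answer: 3

Derivation:
Path from root to M: H -> L -> D -> M
Depth = number of edges = 3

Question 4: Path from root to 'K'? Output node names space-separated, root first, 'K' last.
Answer: H L K

Derivation:
Walk down from root: H -> L -> K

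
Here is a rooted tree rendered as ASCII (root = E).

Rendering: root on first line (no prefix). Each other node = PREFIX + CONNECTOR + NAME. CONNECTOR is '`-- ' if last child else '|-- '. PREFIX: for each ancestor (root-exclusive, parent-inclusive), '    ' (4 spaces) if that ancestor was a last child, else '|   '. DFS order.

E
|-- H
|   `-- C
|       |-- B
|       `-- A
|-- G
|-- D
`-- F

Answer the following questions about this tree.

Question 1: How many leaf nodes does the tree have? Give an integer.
Leaves (nodes with no children): A, B, D, F, G

Answer: 5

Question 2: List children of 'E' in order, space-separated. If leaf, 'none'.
Node E's children (from adjacency): H, G, D, F

Answer: H G D F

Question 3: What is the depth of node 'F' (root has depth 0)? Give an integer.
Path from root to F: E -> F
Depth = number of edges = 1

Answer: 1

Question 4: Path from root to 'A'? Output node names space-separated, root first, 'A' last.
Answer: E H C A

Derivation:
Walk down from root: E -> H -> C -> A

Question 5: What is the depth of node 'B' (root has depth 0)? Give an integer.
Path from root to B: E -> H -> C -> B
Depth = number of edges = 3

Answer: 3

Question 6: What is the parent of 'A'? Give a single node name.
Answer: C

Derivation:
Scan adjacency: A appears as child of C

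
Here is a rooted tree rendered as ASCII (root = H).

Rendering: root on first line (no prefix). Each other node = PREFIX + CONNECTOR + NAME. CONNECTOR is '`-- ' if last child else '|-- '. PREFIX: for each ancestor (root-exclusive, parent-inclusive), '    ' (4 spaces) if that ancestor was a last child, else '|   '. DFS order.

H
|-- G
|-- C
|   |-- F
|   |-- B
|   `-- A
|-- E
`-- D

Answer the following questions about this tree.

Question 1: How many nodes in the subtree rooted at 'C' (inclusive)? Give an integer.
Subtree rooted at C contains: A, B, C, F
Count = 4

Answer: 4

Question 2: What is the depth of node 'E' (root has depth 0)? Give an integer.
Answer: 1

Derivation:
Path from root to E: H -> E
Depth = number of edges = 1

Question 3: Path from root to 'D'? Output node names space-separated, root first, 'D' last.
Walk down from root: H -> D

Answer: H D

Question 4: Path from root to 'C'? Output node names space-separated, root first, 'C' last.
Walk down from root: H -> C

Answer: H C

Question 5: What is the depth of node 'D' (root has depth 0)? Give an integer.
Answer: 1

Derivation:
Path from root to D: H -> D
Depth = number of edges = 1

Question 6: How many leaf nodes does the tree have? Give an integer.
Leaves (nodes with no children): A, B, D, E, F, G

Answer: 6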